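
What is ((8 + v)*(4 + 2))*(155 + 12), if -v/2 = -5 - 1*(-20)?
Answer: -22044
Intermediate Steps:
v = -30 (v = -2*(-5 - 1*(-20)) = -2*(-5 + 20) = -2*15 = -30)
((8 + v)*(4 + 2))*(155 + 12) = ((8 - 30)*(4 + 2))*(155 + 12) = -22*6*167 = -132*167 = -22044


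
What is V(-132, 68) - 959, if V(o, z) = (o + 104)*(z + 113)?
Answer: -6027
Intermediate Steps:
V(o, z) = (104 + o)*(113 + z)
V(-132, 68) - 959 = (11752 + 104*68 + 113*(-132) - 132*68) - 959 = (11752 + 7072 - 14916 - 8976) - 959 = -5068 - 959 = -6027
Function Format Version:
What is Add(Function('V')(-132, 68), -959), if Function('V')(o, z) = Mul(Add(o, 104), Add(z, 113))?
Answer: -6027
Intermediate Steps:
Function('V')(o, z) = Mul(Add(104, o), Add(113, z))
Add(Function('V')(-132, 68), -959) = Add(Add(11752, Mul(104, 68), Mul(113, -132), Mul(-132, 68)), -959) = Add(Add(11752, 7072, -14916, -8976), -959) = Add(-5068, -959) = -6027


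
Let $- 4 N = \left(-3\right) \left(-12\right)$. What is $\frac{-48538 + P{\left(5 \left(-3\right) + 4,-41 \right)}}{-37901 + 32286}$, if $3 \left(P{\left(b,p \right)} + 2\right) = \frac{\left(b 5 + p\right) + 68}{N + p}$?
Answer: $\frac{3640486}{421125} \approx 8.6447$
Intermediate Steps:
$N = -9$ ($N = - \frac{\left(-3\right) \left(-12\right)}{4} = \left(- \frac{1}{4}\right) 36 = -9$)
$P{\left(b,p \right)} = -2 + \frac{68 + p + 5 b}{3 \left(-9 + p\right)}$ ($P{\left(b,p \right)} = -2 + \frac{\left(\left(b 5 + p\right) + 68\right) \frac{1}{-9 + p}}{3} = -2 + \frac{\left(\left(5 b + p\right) + 68\right) \frac{1}{-9 + p}}{3} = -2 + \frac{\left(\left(p + 5 b\right) + 68\right) \frac{1}{-9 + p}}{3} = -2 + \frac{\left(68 + p + 5 b\right) \frac{1}{-9 + p}}{3} = -2 + \frac{\frac{1}{-9 + p} \left(68 + p + 5 b\right)}{3} = -2 + \frac{68 + p + 5 b}{3 \left(-9 + p\right)}$)
$\frac{-48538 + P{\left(5 \left(-3\right) + 4,-41 \right)}}{-37901 + 32286} = \frac{-48538 + \frac{122 - -205 + 5 \left(5 \left(-3\right) + 4\right)}{3 \left(-9 - 41\right)}}{-37901 + 32286} = \frac{-48538 + \frac{122 + 205 + 5 \left(-15 + 4\right)}{3 \left(-50\right)}}{-5615} = \left(-48538 + \frac{1}{3} \left(- \frac{1}{50}\right) \left(122 + 205 + 5 \left(-11\right)\right)\right) \left(- \frac{1}{5615}\right) = \left(-48538 + \frac{1}{3} \left(- \frac{1}{50}\right) \left(122 + 205 - 55\right)\right) \left(- \frac{1}{5615}\right) = \left(-48538 + \frac{1}{3} \left(- \frac{1}{50}\right) 272\right) \left(- \frac{1}{5615}\right) = \left(-48538 - \frac{136}{75}\right) \left(- \frac{1}{5615}\right) = \left(- \frac{3640486}{75}\right) \left(- \frac{1}{5615}\right) = \frac{3640486}{421125}$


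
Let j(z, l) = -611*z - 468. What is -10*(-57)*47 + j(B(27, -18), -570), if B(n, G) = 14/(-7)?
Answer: 27544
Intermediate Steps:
B(n, G) = -2 (B(n, G) = 14*(-⅐) = -2)
j(z, l) = -468 - 611*z
-10*(-57)*47 + j(B(27, -18), -570) = -10*(-57)*47 + (-468 - 611*(-2)) = 570*47 + (-468 + 1222) = 26790 + 754 = 27544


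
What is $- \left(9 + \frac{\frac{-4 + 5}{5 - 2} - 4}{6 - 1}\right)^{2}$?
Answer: $- \frac{15376}{225} \approx -68.338$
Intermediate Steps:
$- \left(9 + \frac{\frac{-4 + 5}{5 - 2} - 4}{6 - 1}\right)^{2} = - \left(9 + \frac{1 \cdot \frac{1}{3} - 4}{5}\right)^{2} = - \left(9 + \left(1 \cdot \frac{1}{3} - 4\right) \frac{1}{5}\right)^{2} = - \left(9 + \left(\frac{1}{3} - 4\right) \frac{1}{5}\right)^{2} = - \left(9 - \frac{11}{15}\right)^{2} = - \left(\frac{124}{15}\right)^{2} = \left(-1\right) \frac{15376}{225} = - \frac{15376}{225}$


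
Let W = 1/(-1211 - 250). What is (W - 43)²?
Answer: 3946854976/2134521 ≈ 1849.1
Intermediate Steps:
W = -1/1461 (W = 1/(-1461) = -1/1461 ≈ -0.00068446)
(W - 43)² = (-1/1461 - 43)² = (-62824/1461)² = 3946854976/2134521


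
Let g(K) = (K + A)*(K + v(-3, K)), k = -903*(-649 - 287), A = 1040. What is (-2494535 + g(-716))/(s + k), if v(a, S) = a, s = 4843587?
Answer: -2727491/5688795 ≈ -0.47945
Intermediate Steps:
k = 845208 (k = -903*(-936) = 845208)
g(K) = (-3 + K)*(1040 + K) (g(K) = (K + 1040)*(K - 3) = (1040 + K)*(-3 + K) = (-3 + K)*(1040 + K))
(-2494535 + g(-716))/(s + k) = (-2494535 + (-3120 + (-716)**2 + 1037*(-716)))/(4843587 + 845208) = (-2494535 + (-3120 + 512656 - 742492))/5688795 = (-2494535 - 232956)*(1/5688795) = -2727491*1/5688795 = -2727491/5688795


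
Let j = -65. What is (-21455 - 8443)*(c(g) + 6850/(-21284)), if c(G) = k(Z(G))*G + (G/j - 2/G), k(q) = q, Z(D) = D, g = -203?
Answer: -86510035742765877/70210595 ≈ -1.2322e+9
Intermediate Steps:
c(G) = G² - 2/G - G/65 (c(G) = G*G + (G/(-65) - 2/G) = G² + (G*(-1/65) - 2/G) = G² + (-G/65 - 2/G) = G² + (-2/G - G/65) = G² - 2/G - G/65)
(-21455 - 8443)*(c(g) + 6850/(-21284)) = (-21455 - 8443)*(((-203)² - 2/(-203) - 1/65*(-203)) + 6850/(-21284)) = -29898*((41209 - 2*(-1/203) + 203/65) + 6850*(-1/21284)) = -29898*((41209 + 2/203 + 203/65) - 3425/10642) = -29898*(543794094/13195 - 3425/10642) = -29898*5787011555473/140421190 = -86510035742765877/70210595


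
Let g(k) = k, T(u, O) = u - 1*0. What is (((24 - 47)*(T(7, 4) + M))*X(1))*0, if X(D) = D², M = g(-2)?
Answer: 0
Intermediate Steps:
T(u, O) = u (T(u, O) = u + 0 = u)
M = -2
(((24 - 47)*(T(7, 4) + M))*X(1))*0 = (((24 - 47)*(7 - 2))*1²)*0 = (-23*5*1)*0 = -115*1*0 = -115*0 = 0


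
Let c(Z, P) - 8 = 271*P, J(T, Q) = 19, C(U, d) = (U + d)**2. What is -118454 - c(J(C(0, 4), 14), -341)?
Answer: -26051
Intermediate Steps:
c(Z, P) = 8 + 271*P
-118454 - c(J(C(0, 4), 14), -341) = -118454 - (8 + 271*(-341)) = -118454 - (8 - 92411) = -118454 - 1*(-92403) = -118454 + 92403 = -26051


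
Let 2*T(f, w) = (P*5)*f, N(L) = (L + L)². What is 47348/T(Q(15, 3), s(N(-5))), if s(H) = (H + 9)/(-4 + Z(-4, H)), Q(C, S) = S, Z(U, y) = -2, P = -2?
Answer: -47348/15 ≈ -3156.5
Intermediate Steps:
N(L) = 4*L² (N(L) = (2*L)² = 4*L²)
s(H) = -3/2 - H/6 (s(H) = (H + 9)/(-4 - 2) = (9 + H)/(-6) = (9 + H)*(-⅙) = -3/2 - H/6)
T(f, w) = -5*f (T(f, w) = ((-2*5)*f)/2 = (-10*f)/2 = -5*f)
47348/T(Q(15, 3), s(N(-5))) = 47348/((-5*3)) = 47348/(-15) = 47348*(-1/15) = -47348/15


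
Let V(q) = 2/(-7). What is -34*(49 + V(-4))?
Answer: -11594/7 ≈ -1656.3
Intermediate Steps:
V(q) = -2/7 (V(q) = 2*(-⅐) = -2/7)
-34*(49 + V(-4)) = -34*(49 - 2/7) = -34*341/7 = -11594/7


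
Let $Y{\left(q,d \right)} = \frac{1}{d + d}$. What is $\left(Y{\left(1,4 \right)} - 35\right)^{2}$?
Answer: $\frac{77841}{64} \approx 1216.3$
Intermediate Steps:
$Y{\left(q,d \right)} = \frac{1}{2 d}$
$\left(Y{\left(1,4 \right)} - 35\right)^{2} = \left(\frac{1}{2 \cdot 4} - 35\right)^{2} = \left(\frac{1}{2} \cdot \frac{1}{4} - 35\right)^{2} = \left(\frac{1}{8} - 35\right)^{2} = \left(- \frac{279}{8}\right)^{2} = \frac{77841}{64}$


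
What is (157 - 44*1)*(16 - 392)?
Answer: -42488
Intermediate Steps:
(157 - 44*1)*(16 - 392) = (157 - 44)*(-376) = 113*(-376) = -42488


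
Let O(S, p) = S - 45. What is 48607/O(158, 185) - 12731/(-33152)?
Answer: 1612857867/3746176 ≈ 430.53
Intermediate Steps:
O(S, p) = -45 + S
48607/O(158, 185) - 12731/(-33152) = 48607/(-45 + 158) - 12731/(-33152) = 48607/113 - 12731*(-1/33152) = 48607*(1/113) + 12731/33152 = 48607/113 + 12731/33152 = 1612857867/3746176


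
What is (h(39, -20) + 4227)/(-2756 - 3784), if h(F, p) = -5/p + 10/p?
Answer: -16907/26160 ≈ -0.64629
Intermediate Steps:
h(F, p) = 5/p
(h(39, -20) + 4227)/(-2756 - 3784) = (5/(-20) + 4227)/(-2756 - 3784) = (5*(-1/20) + 4227)/(-6540) = (-¼ + 4227)*(-1/6540) = (16907/4)*(-1/6540) = -16907/26160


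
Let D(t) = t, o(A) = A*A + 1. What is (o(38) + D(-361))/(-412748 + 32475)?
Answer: -1084/380273 ≈ -0.0028506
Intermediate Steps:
o(A) = 1 + A**2 (o(A) = A**2 + 1 = 1 + A**2)
(o(38) + D(-361))/(-412748 + 32475) = ((1 + 38**2) - 361)/(-412748 + 32475) = ((1 + 1444) - 361)/(-380273) = (1445 - 361)*(-1/380273) = 1084*(-1/380273) = -1084/380273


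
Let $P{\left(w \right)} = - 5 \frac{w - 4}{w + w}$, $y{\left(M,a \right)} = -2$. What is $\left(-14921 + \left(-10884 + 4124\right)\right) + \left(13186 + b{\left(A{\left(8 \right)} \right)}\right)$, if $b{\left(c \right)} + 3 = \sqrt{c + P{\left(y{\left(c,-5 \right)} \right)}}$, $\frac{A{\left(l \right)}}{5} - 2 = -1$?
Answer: $-8498 + \frac{i \sqrt{10}}{2} \approx -8498.0 + 1.5811 i$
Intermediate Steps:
$A{\left(l \right)} = 5$ ($A{\left(l \right)} = 10 + 5 \left(-1\right) = 10 - 5 = 5$)
$P{\left(w \right)} = - \frac{5 \left(-4 + w\right)}{2 w}$ ($P{\left(w \right)} = - 5 \frac{-4 + w}{2 w} = - \frac{5 \left(-4 + w\right)}{2 w}$)
$b{\left(c \right)} = -3 + \sqrt{- \frac{15}{2} + c}$ ($b{\left(c \right)} = -3 + \sqrt{c + \left(- \frac{5}{2} + \frac{10}{-2}\right)} = -3 + \sqrt{c + \left(- \frac{5}{2} + 10 \left(- \frac{1}{2}\right)\right)} = -3 + \sqrt{c - \frac{15}{2}} = -3 + \sqrt{- \frac{15}{2} + c}$)
$\left(-14921 + \left(-10884 + 4124\right)\right) + \left(13186 + b{\left(A{\left(8 \right)} \right)}\right) = \left(-14921 + \left(-10884 + 4124\right)\right) + \left(13186 - \left(3 - \frac{\sqrt{-30 + 4 \cdot 5}}{2}\right)\right) = \left(-14921 - 6760\right) + \left(13186 - \left(3 - \frac{\sqrt{-30 + 20}}{2}\right)\right) = -21681 + \left(13186 - \left(3 - \frac{\sqrt{-10}}{2}\right)\right) = -21681 + \left(13186 - \left(3 - \frac{i \sqrt{10}}{2}\right)\right) = -21681 + \left(13183 + \frac{i \sqrt{10}}{2}\right) = -8498 + \frac{i \sqrt{10}}{2}$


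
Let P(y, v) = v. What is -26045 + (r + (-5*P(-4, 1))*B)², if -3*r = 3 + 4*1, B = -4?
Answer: -231596/9 ≈ -25733.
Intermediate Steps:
r = -7/3 (r = -(3 + 4*1)/3 = -(3 + 4)/3 = -⅓*7 = -7/3 ≈ -2.3333)
-26045 + (r + (-5*P(-4, 1))*B)² = -26045 + (-7/3 - 5*1*(-4))² = -26045 + (-7/3 - 5*(-4))² = -26045 + (-7/3 + 20)² = -26045 + (53/3)² = -26045 + 2809/9 = -231596/9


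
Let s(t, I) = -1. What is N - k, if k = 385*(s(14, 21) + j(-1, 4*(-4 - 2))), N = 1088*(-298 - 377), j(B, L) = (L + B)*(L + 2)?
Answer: -945765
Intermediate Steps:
j(B, L) = (2 + L)*(B + L) (j(B, L) = (B + L)*(2 + L) = (2 + L)*(B + L))
N = -734400 (N = 1088*(-675) = -734400)
k = 211365 (k = 385*(-1 + ((4*(-4 - 2))² + 2*(-1) + 2*(4*(-4 - 2)) - 4*(-4 - 2))) = 385*(-1 + ((4*(-6))² - 2 + 2*(4*(-6)) - 4*(-6))) = 385*(-1 + ((-24)² - 2 + 2*(-24) - 1*(-24))) = 385*(-1 + (576 - 2 - 48 + 24)) = 385*(-1 + 550) = 385*549 = 211365)
N - k = -734400 - 1*211365 = -734400 - 211365 = -945765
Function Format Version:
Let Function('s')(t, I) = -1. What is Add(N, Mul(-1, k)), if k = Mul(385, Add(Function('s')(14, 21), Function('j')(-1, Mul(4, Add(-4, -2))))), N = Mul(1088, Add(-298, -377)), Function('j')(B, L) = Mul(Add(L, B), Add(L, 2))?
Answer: -945765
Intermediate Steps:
Function('j')(B, L) = Mul(Add(2, L), Add(B, L)) (Function('j')(B, L) = Mul(Add(B, L), Add(2, L)) = Mul(Add(2, L), Add(B, L)))
N = -734400 (N = Mul(1088, -675) = -734400)
k = 211365 (k = Mul(385, Add(-1, Add(Pow(Mul(4, Add(-4, -2)), 2), Mul(2, -1), Mul(2, Mul(4, Add(-4, -2))), Mul(-1, Mul(4, Add(-4, -2)))))) = Mul(385, Add(-1, Add(Pow(Mul(4, -6), 2), -2, Mul(2, Mul(4, -6)), Mul(-1, Mul(4, -6))))) = Mul(385, Add(-1, Add(Pow(-24, 2), -2, Mul(2, -24), Mul(-1, -24)))) = Mul(385, Add(-1, Add(576, -2, -48, 24))) = Mul(385, Add(-1, 550)) = Mul(385, 549) = 211365)
Add(N, Mul(-1, k)) = Add(-734400, Mul(-1, 211365)) = Add(-734400, -211365) = -945765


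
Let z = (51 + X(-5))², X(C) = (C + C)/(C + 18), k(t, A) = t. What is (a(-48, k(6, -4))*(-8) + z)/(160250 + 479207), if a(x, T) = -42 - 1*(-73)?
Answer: 384497/108068233 ≈ 0.0035579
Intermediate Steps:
X(C) = 2*C/(18 + C) (X(C) = (2*C)/(18 + C) = 2*C/(18 + C))
z = 426409/169 (z = (51 + 2*(-5)/(18 - 5))² = (51 + 2*(-5)/13)² = (51 + 2*(-5)*(1/13))² = (51 - 10/13)² = (653/13)² = 426409/169 ≈ 2523.1)
a(x, T) = 31 (a(x, T) = -42 + 73 = 31)
(a(-48, k(6, -4))*(-8) + z)/(160250 + 479207) = (31*(-8) + 426409/169)/(160250 + 479207) = (-248 + 426409/169)/639457 = (384497/169)*(1/639457) = 384497/108068233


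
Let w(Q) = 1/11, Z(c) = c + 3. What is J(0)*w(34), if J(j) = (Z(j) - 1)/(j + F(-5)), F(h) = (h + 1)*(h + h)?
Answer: 1/220 ≈ 0.0045455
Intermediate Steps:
Z(c) = 3 + c
w(Q) = 1/11
F(h) = 2*h*(1 + h) (F(h) = (1 + h)*(2*h) = 2*h*(1 + h))
J(j) = (2 + j)/(40 + j) (J(j) = ((3 + j) - 1)/(j + 2*(-5)*(1 - 5)) = (2 + j)/(j + 2*(-5)*(-4)) = (2 + j)/(j + 40) = (2 + j)/(40 + j))
J(0)*w(34) = ((2 + 0)/(40 + 0))*(1/11) = (2/40)*(1/11) = ((1/40)*2)*(1/11) = (1/20)*(1/11) = 1/220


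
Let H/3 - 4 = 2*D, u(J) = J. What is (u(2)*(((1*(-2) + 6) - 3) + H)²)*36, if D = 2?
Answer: 45000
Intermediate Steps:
H = 24 (H = 12 + 3*(2*2) = 12 + 3*4 = 12 + 12 = 24)
(u(2)*(((1*(-2) + 6) - 3) + H)²)*36 = (2*(((1*(-2) + 6) - 3) + 24)²)*36 = (2*(((-2 + 6) - 3) + 24)²)*36 = (2*((4 - 3) + 24)²)*36 = (2*(1 + 24)²)*36 = (2*25²)*36 = (2*625)*36 = 1250*36 = 45000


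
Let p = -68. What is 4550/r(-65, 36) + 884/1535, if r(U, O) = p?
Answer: -3462069/52190 ≈ -66.336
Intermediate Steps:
r(U, O) = -68
4550/r(-65, 36) + 884/1535 = 4550/(-68) + 884/1535 = 4550*(-1/68) + 884*(1/1535) = -2275/34 + 884/1535 = -3462069/52190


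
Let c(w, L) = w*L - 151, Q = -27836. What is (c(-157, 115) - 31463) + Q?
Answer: -77505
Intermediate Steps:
c(w, L) = -151 + L*w (c(w, L) = L*w - 151 = -151 + L*w)
(c(-157, 115) - 31463) + Q = ((-151 + 115*(-157)) - 31463) - 27836 = ((-151 - 18055) - 31463) - 27836 = (-18206 - 31463) - 27836 = -49669 - 27836 = -77505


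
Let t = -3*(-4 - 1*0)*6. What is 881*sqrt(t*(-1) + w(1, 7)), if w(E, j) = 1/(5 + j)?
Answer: 881*I*sqrt(2589)/6 ≈ 7471.2*I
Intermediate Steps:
t = 72 (t = -3*(-4 + 0)*6 = -3*(-4)*6 = 12*6 = 72)
881*sqrt(t*(-1) + w(1, 7)) = 881*sqrt(72*(-1) + 1/(5 + 7)) = 881*sqrt(-72 + 1/12) = 881*sqrt(-863/12) = 881*(I*sqrt(2589)/6) = 881*I*sqrt(2589)/6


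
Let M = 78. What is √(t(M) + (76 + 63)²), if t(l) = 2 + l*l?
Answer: 3*√2823 ≈ 159.40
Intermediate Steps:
t(l) = 2 + l²
√(t(M) + (76 + 63)²) = √((2 + 78²) + (76 + 63)²) = √((2 + 6084) + 139²) = √(6086 + 19321) = √25407 = 3*√2823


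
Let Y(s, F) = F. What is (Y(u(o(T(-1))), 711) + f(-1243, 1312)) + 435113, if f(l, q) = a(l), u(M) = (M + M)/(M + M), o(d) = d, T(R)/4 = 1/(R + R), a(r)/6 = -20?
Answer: 435704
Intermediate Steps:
a(r) = -120 (a(r) = 6*(-20) = -120)
T(R) = 2/R (T(R) = 4/(R + R) = 4/((2*R)) = 4*(1/(2*R)) = 2/R)
u(M) = 1 (u(M) = (2*M)/((2*M)) = (2*M)*(1/(2*M)) = 1)
f(l, q) = -120
(Y(u(o(T(-1))), 711) + f(-1243, 1312)) + 435113 = (711 - 120) + 435113 = 591 + 435113 = 435704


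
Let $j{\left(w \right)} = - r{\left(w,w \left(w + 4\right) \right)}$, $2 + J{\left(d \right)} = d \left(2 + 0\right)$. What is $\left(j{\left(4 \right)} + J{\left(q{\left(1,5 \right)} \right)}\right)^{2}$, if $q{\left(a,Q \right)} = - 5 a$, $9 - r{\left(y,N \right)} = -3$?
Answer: $576$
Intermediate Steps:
$r{\left(y,N \right)} = 12$ ($r{\left(y,N \right)} = 9 - -3 = 9 + 3 = 12$)
$J{\left(d \right)} = -2 + 2 d$ ($J{\left(d \right)} = -2 + d \left(2 + 0\right) = -2 + d 2 = -2 + 2 d$)
$j{\left(w \right)} = -12$ ($j{\left(w \right)} = \left(-1\right) 12 = -12$)
$\left(j{\left(4 \right)} + J{\left(q{\left(1,5 \right)} \right)}\right)^{2} = \left(-12 + \left(-2 + 2 \left(\left(-5\right) 1\right)\right)\right)^{2} = \left(-12 + \left(-2 + 2 \left(-5\right)\right)\right)^{2} = \left(-12 - 12\right)^{2} = \left(-24\right)^{2} = 576$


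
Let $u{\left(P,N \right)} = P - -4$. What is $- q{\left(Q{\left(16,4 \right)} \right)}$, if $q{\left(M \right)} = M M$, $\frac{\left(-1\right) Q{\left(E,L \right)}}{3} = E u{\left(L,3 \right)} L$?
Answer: $-2359296$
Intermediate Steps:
$u{\left(P,N \right)} = 4 + P$ ($u{\left(P,N \right)} = P + 4 = 4 + P$)
$Q{\left(E,L \right)} = - 3 E L \left(4 + L\right)$ ($Q{\left(E,L \right)} = - 3 E \left(4 + L\right) L = - 3 E L \left(4 + L\right)$)
$q{\left(M \right)} = M^{2}$
$- q{\left(Q{\left(16,4 \right)} \right)} = - \left(\left(-3\right) 16 \cdot 4 \left(4 + 4\right)\right)^{2} = - \left(\left(-3\right) 16 \cdot 4 \cdot 8\right)^{2} = - \left(-1536\right)^{2} = \left(-1\right) 2359296 = -2359296$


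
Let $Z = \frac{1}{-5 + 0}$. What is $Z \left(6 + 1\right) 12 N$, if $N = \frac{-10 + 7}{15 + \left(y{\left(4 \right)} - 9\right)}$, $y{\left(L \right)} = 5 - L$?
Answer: $\frac{36}{5} \approx 7.2$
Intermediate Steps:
$Z = - \frac{1}{5}$ ($Z = \frac{1}{-5} = - \frac{1}{5} \approx -0.2$)
$N = - \frac{3}{7}$ ($N = \frac{-10 + 7}{15 + \left(\left(5 - 4\right) - 9\right)} = - \frac{3}{15 + \left(\left(5 - 4\right) - 9\right)} = - \frac{3}{15 + \left(1 - 9\right)} = - \frac{3}{15 - 8} = - \frac{3}{7} \approx -0.42857$)
$Z \left(6 + 1\right) 12 N = - \frac{6 + 1}{5} \cdot 12 \left(- \frac{3}{7}\right) = \left(- \frac{1}{5}\right) 7 \cdot 12 \left(- \frac{3}{7}\right) = \left(- \frac{7}{5}\right) 12 \left(- \frac{3}{7}\right) = \left(- \frac{84}{5}\right) \left(- \frac{3}{7}\right) = \frac{36}{5}$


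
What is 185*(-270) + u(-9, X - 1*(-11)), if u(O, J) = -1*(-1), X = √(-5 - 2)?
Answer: -49949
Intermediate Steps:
X = I*√7 (X = √(-7) = I*√7 ≈ 2.6458*I)
u(O, J) = 1
185*(-270) + u(-9, X - 1*(-11)) = 185*(-270) + 1 = -49950 + 1 = -49949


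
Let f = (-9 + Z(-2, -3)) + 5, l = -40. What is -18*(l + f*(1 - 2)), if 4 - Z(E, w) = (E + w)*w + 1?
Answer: 432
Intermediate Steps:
Z(E, w) = 3 - w*(E + w) (Z(E, w) = 4 - ((E + w)*w + 1) = 4 - (w*(E + w) + 1) = 4 - (1 + w*(E + w)) = 4 + (-1 - w*(E + w)) = 3 - w*(E + w))
f = -16 (f = (-9 + (3 - 1*(-3)**2 - 1*(-2)*(-3))) + 5 = (-9 + (3 - 1*9 - 6)) + 5 = (-9 + (3 - 9 - 6)) + 5 = (-9 - 12) + 5 = -21 + 5 = -16)
-18*(l + f*(1 - 2)) = -18*(-40 - 16*(1 - 2)) = -18*(-40 - 16*(-1)) = -18*(-40 + 16) = -18*(-24) = 432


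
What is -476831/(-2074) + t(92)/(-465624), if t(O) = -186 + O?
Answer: 55506038125/241426044 ≈ 229.91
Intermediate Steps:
-476831/(-2074) + t(92)/(-465624) = -476831/(-2074) + (-186 + 92)/(-465624) = -476831*(-1/2074) - 94*(-1/465624) = 476831/2074 + 47/232812 = 55506038125/241426044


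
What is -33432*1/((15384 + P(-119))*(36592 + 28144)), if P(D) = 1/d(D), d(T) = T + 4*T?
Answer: -20895/622436572 ≈ -3.3570e-5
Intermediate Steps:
d(T) = 5*T
P(D) = 1/(5*D)
-33432*1/((15384 + P(-119))*(36592 + 28144)) = -33432*1/((15384 + (⅕)/(-119))*(36592 + 28144)) = -33432*1/(64736*(15384 + (⅕)*(-1/119))) = -33432*1/(64736*(15384 - 1/595)) = -33432/((9153479/595)*64736) = -33432/4979492576/5 = -33432*5/4979492576 = -20895/622436572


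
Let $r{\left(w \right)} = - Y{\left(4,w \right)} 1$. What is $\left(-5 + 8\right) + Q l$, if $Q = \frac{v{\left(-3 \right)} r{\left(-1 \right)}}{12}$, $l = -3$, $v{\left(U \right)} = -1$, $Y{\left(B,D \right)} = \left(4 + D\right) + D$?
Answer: $\frac{5}{2} \approx 2.5$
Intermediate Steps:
$Y{\left(B,D \right)} = 4 + 2 D$
$r{\left(w \right)} = -4 - 2 w$ ($r{\left(w \right)} = - (4 + 2 w) 1 = \left(-4 - 2 w\right) 1 = -4 - 2 w$)
$Q = \frac{1}{6}$ ($Q = \frac{\left(-1\right) \left(-4 - -2\right)}{12} = - (-4 + 2) \frac{1}{12} = \left(-1\right) \left(-2\right) \frac{1}{12} = 2 \cdot \frac{1}{12} = \frac{1}{6} \approx 0.16667$)
$\left(-5 + 8\right) + Q l = \left(-5 + 8\right) + \frac{1}{6} \left(-3\right) = 3 - \frac{1}{2} = \frac{5}{2}$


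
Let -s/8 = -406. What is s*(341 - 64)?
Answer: 899696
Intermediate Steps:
s = 3248 (s = -8*(-406) = 3248)
s*(341 - 64) = 3248*(341 - 64) = 3248*277 = 899696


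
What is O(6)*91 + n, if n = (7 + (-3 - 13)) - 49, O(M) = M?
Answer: 488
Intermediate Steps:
n = -58 (n = (7 - 16) - 49 = -9 - 49 = -58)
O(6)*91 + n = 6*91 - 58 = 546 - 58 = 488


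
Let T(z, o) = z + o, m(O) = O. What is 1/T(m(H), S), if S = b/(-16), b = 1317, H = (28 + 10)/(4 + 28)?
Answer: -8/649 ≈ -0.012327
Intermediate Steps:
H = 19/16 (H = 38/32 = 38*(1/32) = 19/16 ≈ 1.1875)
S = -1317/16 (S = 1317/(-16) = 1317*(-1/16) = -1317/16 ≈ -82.313)
T(z, o) = o + z
1/T(m(H), S) = 1/(-1317/16 + 19/16) = 1/(-649/8) = -8/649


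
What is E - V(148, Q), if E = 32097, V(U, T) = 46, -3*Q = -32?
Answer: 32051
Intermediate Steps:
Q = 32/3 (Q = -⅓*(-32) = 32/3 ≈ 10.667)
E - V(148, Q) = 32097 - 1*46 = 32097 - 46 = 32051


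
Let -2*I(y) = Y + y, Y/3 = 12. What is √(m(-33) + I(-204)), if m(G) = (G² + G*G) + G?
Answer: √2229 ≈ 47.212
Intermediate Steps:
Y = 36 (Y = 3*12 = 36)
m(G) = G + 2*G² (m(G) = (G² + G²) + G = 2*G² + G = G + 2*G²)
I(y) = -18 - y/2 (I(y) = -(36 + y)/2 = -18 - y/2)
√(m(-33) + I(-204)) = √(-33*(1 + 2*(-33)) + (-18 - ½*(-204))) = √(-33*(1 - 66) + (-18 + 102)) = √(-33*(-65) + 84) = √(2145 + 84) = √2229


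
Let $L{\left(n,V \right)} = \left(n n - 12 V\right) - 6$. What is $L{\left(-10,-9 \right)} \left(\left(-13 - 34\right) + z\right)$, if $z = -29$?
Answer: $-15352$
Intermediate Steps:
$L{\left(n,V \right)} = -6 + n^{2} - 12 V$ ($L{\left(n,V \right)} = \left(n^{2} - 12 V\right) - 6 = -6 + n^{2} - 12 V$)
$L{\left(-10,-9 \right)} \left(\left(-13 - 34\right) + z\right) = \left(-6 + \left(-10\right)^{2} - -108\right) \left(\left(-13 - 34\right) - 29\right) = \left(-6 + 100 + 108\right) \left(-47 - 29\right) = 202 \left(-76\right) = -15352$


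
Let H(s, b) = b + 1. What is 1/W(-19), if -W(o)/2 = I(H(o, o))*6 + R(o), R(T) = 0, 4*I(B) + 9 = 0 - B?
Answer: -1/27 ≈ -0.037037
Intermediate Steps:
H(s, b) = 1 + b
I(B) = -9/4 - B/4 (I(B) = -9/4 + (0 - B)/4 = -9/4 + (-B)/4 = -9/4 - B/4)
W(o) = 30 + 3*o (W(o) = -2*((-9/4 - (1 + o)/4)*6 + 0) = -2*((-9/4 + (-¼ - o/4))*6 + 0) = -2*((-5/2 - o/4)*6 + 0) = -2*((-15 - 3*o/2) + 0) = -2*(-15 - 3*o/2) = 30 + 3*o)
1/W(-19) = 1/(30 + 3*(-19)) = 1/(30 - 57) = 1/(-27) = -1/27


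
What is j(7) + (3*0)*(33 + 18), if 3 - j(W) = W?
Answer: -4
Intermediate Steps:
j(W) = 3 - W
j(7) + (3*0)*(33 + 18) = (3 - 1*7) + (3*0)*(33 + 18) = (3 - 7) + 0*51 = -4 + 0 = -4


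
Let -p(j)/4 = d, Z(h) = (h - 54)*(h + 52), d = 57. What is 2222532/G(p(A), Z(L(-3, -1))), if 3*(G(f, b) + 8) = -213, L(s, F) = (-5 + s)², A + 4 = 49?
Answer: -2222532/79 ≈ -28133.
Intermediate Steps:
A = 45 (A = -4 + 49 = 45)
Z(h) = (-54 + h)*(52 + h)
p(j) = -228 (p(j) = -4*57 = -228)
G(f, b) = -79 (G(f, b) = -8 + (⅓)*(-213) = -8 - 71 = -79)
2222532/G(p(A), Z(L(-3, -1))) = 2222532/(-79) = 2222532*(-1/79) = -2222532/79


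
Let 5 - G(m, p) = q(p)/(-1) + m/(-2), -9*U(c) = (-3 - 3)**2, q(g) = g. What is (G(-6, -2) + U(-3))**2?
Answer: 16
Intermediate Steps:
U(c) = -4 (U(c) = -(-3 - 3)**2/9 = -1/9*(-6)**2 = -1/9*36 = -4)
G(m, p) = 5 + p + m/2 (G(m, p) = 5 - (p/(-1) + m/(-2)) = 5 - (p*(-1) + m*(-1/2)) = 5 - (-p - m/2) = 5 + (p + m/2) = 5 + p + m/2)
(G(-6, -2) + U(-3))**2 = ((5 - 2 + (1/2)*(-6)) - 4)**2 = ((5 - 2 - 3) - 4)**2 = (0 - 4)**2 = (-4)**2 = 16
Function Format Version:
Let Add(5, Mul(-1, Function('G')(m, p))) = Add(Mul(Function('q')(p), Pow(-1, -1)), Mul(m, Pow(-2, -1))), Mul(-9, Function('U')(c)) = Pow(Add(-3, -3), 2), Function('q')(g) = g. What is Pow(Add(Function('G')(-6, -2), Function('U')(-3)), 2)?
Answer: 16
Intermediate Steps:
Function('U')(c) = -4 (Function('U')(c) = Mul(Rational(-1, 9), Pow(Add(-3, -3), 2)) = Mul(Rational(-1, 9), Pow(-6, 2)) = Mul(Rational(-1, 9), 36) = -4)
Function('G')(m, p) = Add(5, p, Mul(Rational(1, 2), m)) (Function('G')(m, p) = Add(5, Mul(-1, Add(Mul(p, Pow(-1, -1)), Mul(m, Pow(-2, -1))))) = Add(5, Mul(-1, Add(Mul(p, -1), Mul(m, Rational(-1, 2))))) = Add(5, Mul(-1, Add(Mul(-1, p), Mul(Rational(-1, 2), m)))) = Add(5, Add(p, Mul(Rational(1, 2), m))) = Add(5, p, Mul(Rational(1, 2), m)))
Pow(Add(Function('G')(-6, -2), Function('U')(-3)), 2) = Pow(Add(Add(5, -2, Mul(Rational(1, 2), -6)), -4), 2) = Pow(Add(Add(5, -2, -3), -4), 2) = Pow(Add(0, -4), 2) = Pow(-4, 2) = 16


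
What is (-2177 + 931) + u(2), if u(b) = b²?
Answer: -1242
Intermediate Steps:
(-2177 + 931) + u(2) = (-2177 + 931) + 2² = -1246 + 4 = -1242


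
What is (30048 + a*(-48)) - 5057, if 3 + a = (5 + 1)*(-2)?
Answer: 25711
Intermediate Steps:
a = -15 (a = -3 + (5 + 1)*(-2) = -3 + 6*(-2) = -3 - 12 = -15)
(30048 + a*(-48)) - 5057 = (30048 - 15*(-48)) - 5057 = (30048 + 720) - 5057 = 30768 - 5057 = 25711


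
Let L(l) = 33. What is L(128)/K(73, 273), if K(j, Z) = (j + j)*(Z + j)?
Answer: 33/50516 ≈ 0.00065326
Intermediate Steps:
K(j, Z) = 2*j*(Z + j) (K(j, Z) = (2*j)*(Z + j) = 2*j*(Z + j))
L(128)/K(73, 273) = 33/((2*73*(273 + 73))) = 33/((2*73*346)) = 33/50516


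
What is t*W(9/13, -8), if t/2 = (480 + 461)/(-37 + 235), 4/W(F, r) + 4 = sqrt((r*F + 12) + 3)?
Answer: -195728/8415 - 3764*sqrt(1599)/8415 ≈ -41.146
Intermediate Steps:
W(F, r) = 4/(-4 + sqrt(15 + F*r)) (W(F, r) = 4/(-4 + sqrt((r*F + 12) + 3)) = 4/(-4 + sqrt((F*r + 12) + 3)) = 4/(-4 + sqrt((12 + F*r) + 3)) = 4/(-4 + sqrt(15 + F*r)))
t = 941/99 (t = 2*((480 + 461)/(-37 + 235)) = 2*(941/198) = 941/99 ≈ 9.5051)
t*W(9/13, -8) = 941*(4/(-4 + sqrt(15 + (9/13)*(-8))))/99 = 941*(4/(-4 + sqrt(15 - 72/13)))/99 = 941*(4/(-4 + sqrt(123/13)))/99 = 941*(4/(-4 + sqrt(1599)/13))/99 = 3764/(99*(-4 + sqrt(1599)/13))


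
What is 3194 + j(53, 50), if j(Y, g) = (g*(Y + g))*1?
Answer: 8344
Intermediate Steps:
j(Y, g) = g*(Y + g)
3194 + j(53, 50) = 3194 + 50*(53 + 50) = 3194 + 50*103 = 3194 + 5150 = 8344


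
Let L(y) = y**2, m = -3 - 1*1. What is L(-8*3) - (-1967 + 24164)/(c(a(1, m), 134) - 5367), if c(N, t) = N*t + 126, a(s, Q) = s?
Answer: 2963829/5107 ≈ 580.35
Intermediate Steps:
m = -4 (m = -3 - 1 = -4)
c(N, t) = 126 + N*t
L(-8*3) - (-1967 + 24164)/(c(a(1, m), 134) - 5367) = (-8*3)**2 - (-1967 + 24164)/((126 + 1*134) - 5367) = (-24)**2 - 22197/((126 + 134) - 5367) = 576 - 22197/(260 - 5367) = 576 - 22197/(-5107) = 576 - 22197*(-1)/5107 = 576 - 1*(-22197/5107) = 576 + 22197/5107 = 2963829/5107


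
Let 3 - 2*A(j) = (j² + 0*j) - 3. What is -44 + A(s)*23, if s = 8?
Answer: -711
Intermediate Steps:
A(j) = 3 - j²/2 (A(j) = 3/2 - ((j² + 0*j) - 3)/2 = 3/2 - ((j² + 0) - 3)/2 = 3/2 - (j² - 3)/2 = 3/2 - (-3 + j²)/2 = 3/2 + (3/2 - j²/2) = 3 - j²/2)
-44 + A(s)*23 = -44 + (3 - ½*8²)*23 = -44 + (3 - ½*64)*23 = -44 + (3 - 32)*23 = -44 - 29*23 = -44 - 667 = -711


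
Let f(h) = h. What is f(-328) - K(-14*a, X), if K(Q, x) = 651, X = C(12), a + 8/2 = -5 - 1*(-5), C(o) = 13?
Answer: -979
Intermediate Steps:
a = -4 (a = -4 + (-5 - 1*(-5)) = -4 + (-5 + 5) = -4 + 0 = -4)
X = 13
f(-328) - K(-14*a, X) = -328 - 1*651 = -328 - 651 = -979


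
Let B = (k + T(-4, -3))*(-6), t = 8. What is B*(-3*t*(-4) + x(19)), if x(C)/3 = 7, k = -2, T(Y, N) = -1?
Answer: 2106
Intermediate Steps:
x(C) = 21 (x(C) = 3*7 = 21)
B = 18 (B = (-2 - 1)*(-6) = -3*(-6) = 18)
B*(-3*t*(-4) + x(19)) = 18*(-3*8*(-4) + 21) = 18*(-24*(-4) + 21) = 18*(96 + 21) = 18*117 = 2106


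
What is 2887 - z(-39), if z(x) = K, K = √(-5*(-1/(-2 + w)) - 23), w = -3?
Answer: 2887 - 2*I*√6 ≈ 2887.0 - 4.899*I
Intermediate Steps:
K = 2*I*√6 (K = √(-5*(-1/(-2 - 3)) - 23) = √(-5/((-1*(-5))) - 23) = √(-5/5 - 23) = √(-5*⅕ - 23) = √(-1 - 23) = √(-24) = 2*I*√6 ≈ 4.899*I)
z(x) = 2*I*√6
2887 - z(-39) = 2887 - 2*I*√6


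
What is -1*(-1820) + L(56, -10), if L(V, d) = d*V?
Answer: 1260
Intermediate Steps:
L(V, d) = V*d
-1*(-1820) + L(56, -10) = -1*(-1820) + 56*(-10) = 1820 - 560 = 1260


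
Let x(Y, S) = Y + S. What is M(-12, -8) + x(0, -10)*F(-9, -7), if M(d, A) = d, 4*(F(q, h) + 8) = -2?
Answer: 73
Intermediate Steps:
F(q, h) = -17/2 (F(q, h) = -8 + (1/4)*(-2) = -8 - 1/2 = -17/2)
x(Y, S) = S + Y
M(-12, -8) + x(0, -10)*F(-9, -7) = -12 + (-10 + 0)*(-17/2) = -12 - 10*(-17/2) = -12 + 85 = 73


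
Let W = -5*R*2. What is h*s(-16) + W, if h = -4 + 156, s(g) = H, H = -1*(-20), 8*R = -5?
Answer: 12185/4 ≈ 3046.3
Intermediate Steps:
R = -5/8 (R = (⅛)*(-5) = -5/8 ≈ -0.62500)
H = 20
W = 25/4 (W = -5*(-5/8)*2 = (25/8)*2 = 25/4 ≈ 6.2500)
s(g) = 20
h = 152
h*s(-16) + W = 152*20 + 25/4 = 3040 + 25/4 = 12185/4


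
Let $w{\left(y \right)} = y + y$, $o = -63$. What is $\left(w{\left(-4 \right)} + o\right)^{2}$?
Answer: $5041$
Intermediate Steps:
$w{\left(y \right)} = 2 y$
$\left(w{\left(-4 \right)} + o\right)^{2} = \left(2 \left(-4\right) - 63\right)^{2} = \left(-8 - 63\right)^{2} = \left(-71\right)^{2} = 5041$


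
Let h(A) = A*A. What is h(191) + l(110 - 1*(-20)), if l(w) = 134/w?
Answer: 2371332/65 ≈ 36482.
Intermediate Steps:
h(A) = A²
h(191) + l(110 - 1*(-20)) = 191² + 134/(110 - 1*(-20)) = 36481 + 134/(110 + 20) = 36481 + 134/130 = 36481 + 134*(1/130) = 36481 + 67/65 = 2371332/65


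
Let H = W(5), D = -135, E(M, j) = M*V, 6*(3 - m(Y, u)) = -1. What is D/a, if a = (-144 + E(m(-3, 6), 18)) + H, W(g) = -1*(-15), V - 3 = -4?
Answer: 810/793 ≈ 1.0214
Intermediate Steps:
V = -1 (V = 3 - 4 = -1)
m(Y, u) = 19/6 (m(Y, u) = 3 - ⅙*(-1) = 3 + ⅙ = 19/6)
W(g) = 15
E(M, j) = -M (E(M, j) = M*(-1) = -M)
H = 15
a = -793/6 (a = (-144 - 1*19/6) + 15 = (-144 - 19/6) + 15 = -883/6 + 15 = -793/6 ≈ -132.17)
D/a = -135/(-793/6) = -135*(-6/793) = 810/793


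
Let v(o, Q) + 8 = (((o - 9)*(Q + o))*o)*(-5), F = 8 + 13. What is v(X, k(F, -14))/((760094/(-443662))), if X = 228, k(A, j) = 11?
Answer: 13236378037588/380047 ≈ 3.4828e+7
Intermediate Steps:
F = 21
v(o, Q) = -8 - 5*o*(-9 + o)*(Q + o) (v(o, Q) = -8 + (((o - 9)*(Q + o))*o)*(-5) = -8 + (((-9 + o)*(Q + o))*o)*(-5) = -8 + (o*(-9 + o)*(Q + o))*(-5) = -8 - 5*o*(-9 + o)*(Q + o))
v(X, k(F, -14))/((760094/(-443662))) = (-8 - 5*228**3 + 45*228**2 - 5*11*228**2 + 45*11*228)/((760094/(-443662))) = (-8 - 5*11852352 + 45*51984 - 5*11*51984 + 112860)/((760094*(-1/443662))) = (-8 - 59261760 + 2339280 - 2859120 + 112860)/(-380047/221831) = -59668748*(-221831/380047) = 13236378037588/380047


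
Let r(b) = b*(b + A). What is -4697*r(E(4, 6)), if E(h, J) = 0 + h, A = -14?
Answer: 187880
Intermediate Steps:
E(h, J) = h
r(b) = b*(-14 + b) (r(b) = b*(b - 14) = b*(-14 + b))
-4697*r(E(4, 6)) = -18788*(-14 + 4) = -18788*(-10) = -4697*(-40) = 187880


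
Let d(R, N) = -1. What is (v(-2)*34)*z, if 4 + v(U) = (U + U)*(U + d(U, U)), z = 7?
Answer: 1904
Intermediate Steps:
v(U) = -4 + 2*U*(-1 + U) (v(U) = -4 + (U + U)*(U - 1) = -4 + (2*U)*(-1 + U) = -4 + 2*U*(-1 + U))
(v(-2)*34)*z = ((-4 - 2*(-2) + 2*(-2)²)*34)*7 = ((-4 + 4 + 2*4)*34)*7 = ((-4 + 4 + 8)*34)*7 = (8*34)*7 = 272*7 = 1904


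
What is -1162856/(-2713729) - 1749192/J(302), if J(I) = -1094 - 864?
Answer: 2374554964508/2656740691 ≈ 893.79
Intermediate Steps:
J(I) = -1958
-1162856/(-2713729) - 1749192/J(302) = -1162856/(-2713729) - 1749192/(-1958) = -1162856*(-1/2713729) - 1749192*(-1/1958) = 1162856/2713729 + 874596/979 = 2374554964508/2656740691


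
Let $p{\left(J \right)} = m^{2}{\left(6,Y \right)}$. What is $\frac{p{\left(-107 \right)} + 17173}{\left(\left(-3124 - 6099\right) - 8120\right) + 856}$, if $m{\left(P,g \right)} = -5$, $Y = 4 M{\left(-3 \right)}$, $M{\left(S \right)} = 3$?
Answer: $- \frac{17198}{16487} \approx -1.0431$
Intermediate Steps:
$Y = 12$ ($Y = 4 \cdot 3 = 12$)
$p{\left(J \right)} = 25$ ($p{\left(J \right)} = \left(-5\right)^{2} = 25$)
$\frac{p{\left(-107 \right)} + 17173}{\left(\left(-3124 - 6099\right) - 8120\right) + 856} = \frac{25 + 17173}{\left(\left(-3124 - 6099\right) - 8120\right) + 856} = \frac{17198}{\left(-9223 - 8120\right) + 856} = \frac{17198}{-17343 + 856} = \frac{17198}{-16487} = 17198 \left(- \frac{1}{16487}\right) = - \frac{17198}{16487}$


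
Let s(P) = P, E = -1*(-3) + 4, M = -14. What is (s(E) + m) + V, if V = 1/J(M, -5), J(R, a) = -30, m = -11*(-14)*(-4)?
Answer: -18271/30 ≈ -609.03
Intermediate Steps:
m = -616 (m = 154*(-4) = -616)
E = 7 (E = 3 + 4 = 7)
V = -1/30 (V = 1/(-30) = -1/30 ≈ -0.033333)
(s(E) + m) + V = (7 - 616) - 1/30 = -609 - 1/30 = -18271/30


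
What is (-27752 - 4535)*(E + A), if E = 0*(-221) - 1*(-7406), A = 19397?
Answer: -865388461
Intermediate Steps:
E = 7406 (E = 0 + 7406 = 7406)
(-27752 - 4535)*(E + A) = (-27752 - 4535)*(7406 + 19397) = -32287*26803 = -865388461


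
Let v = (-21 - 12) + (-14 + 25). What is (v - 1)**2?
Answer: 529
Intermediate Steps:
v = -22 (v = -33 + 11 = -22)
(v - 1)**2 = (-22 - 1)**2 = (-23)**2 = 529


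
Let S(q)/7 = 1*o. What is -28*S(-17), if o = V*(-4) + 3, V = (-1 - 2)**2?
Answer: 6468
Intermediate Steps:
V = 9 (V = (-3)**2 = 9)
o = -33 (o = 9*(-4) + 3 = -36 + 3 = -33)
S(q) = -231 (S(q) = 7*(1*(-33)) = 7*(-33) = -231)
-28*S(-17) = -28*(-231) = 6468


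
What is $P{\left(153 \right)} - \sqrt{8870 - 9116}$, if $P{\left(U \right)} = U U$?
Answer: $23409 - i \sqrt{246} \approx 23409.0 - 15.684 i$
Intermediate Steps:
$P{\left(U \right)} = U^{2}$
$P{\left(153 \right)} - \sqrt{8870 - 9116} = 153^{2} - \sqrt{8870 - 9116} = 23409 - \sqrt{-246} = 23409 - i \sqrt{246}$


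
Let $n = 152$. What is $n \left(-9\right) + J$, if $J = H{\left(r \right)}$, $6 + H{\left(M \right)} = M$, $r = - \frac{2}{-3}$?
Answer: $- \frac{4120}{3} \approx -1373.3$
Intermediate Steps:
$r = \frac{2}{3}$ ($r = \left(-2\right) \left(- \frac{1}{3}\right) = \frac{2}{3} \approx 0.66667$)
$H{\left(M \right)} = -6 + M$
$J = - \frac{16}{3}$ ($J = -6 + \frac{2}{3} = - \frac{16}{3} \approx -5.3333$)
$n \left(-9\right) + J = 152 \left(-9\right) - \frac{16}{3} = -1368 - \frac{16}{3} = - \frac{4120}{3}$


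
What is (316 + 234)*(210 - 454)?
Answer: -134200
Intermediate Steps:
(316 + 234)*(210 - 454) = 550*(-244) = -134200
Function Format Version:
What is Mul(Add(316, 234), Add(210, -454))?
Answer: -134200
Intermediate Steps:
Mul(Add(316, 234), Add(210, -454)) = Mul(550, -244) = -134200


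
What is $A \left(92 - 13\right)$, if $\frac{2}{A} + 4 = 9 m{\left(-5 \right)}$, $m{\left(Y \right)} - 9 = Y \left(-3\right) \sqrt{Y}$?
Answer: $\frac{6083}{48527} - \frac{10665 i \sqrt{5}}{48527} \approx 0.12535 - 0.49143 i$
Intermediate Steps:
$m{\left(Y \right)} = 9 - 3 Y^{\frac{3}{2}}$ ($m{\left(Y \right)} = 9 + Y \left(-3\right) \sqrt{Y} = 9 + - 3 Y \sqrt{Y} = 9 - 3 Y^{\frac{3}{2}}$)
$A = \frac{2}{77 + 135 i \sqrt{5}}$ ($A = \frac{2}{-4 + 9 \left(9 - 3 \left(-5\right)^{\frac{3}{2}}\right)} = \frac{2}{-4 + 9 \left(9 - 3 \left(- 5 i \sqrt{5}\right)\right)} = \frac{2}{-4 + 9 \left(9 + 15 i \sqrt{5}\right)} = \frac{2}{-4 + \left(81 + 135 i \sqrt{5}\right)} = \frac{2}{77 + 135 i \sqrt{5}} \approx 0.0015867 - 0.0062206 i$)
$A \left(92 - 13\right) = \left(\frac{77}{48527} - \frac{135 i \sqrt{5}}{48527}\right) \left(92 - 13\right) = \left(\frac{77}{48527} - \frac{135 i \sqrt{5}}{48527}\right) 79 = \frac{6083}{48527} - \frac{10665 i \sqrt{5}}{48527}$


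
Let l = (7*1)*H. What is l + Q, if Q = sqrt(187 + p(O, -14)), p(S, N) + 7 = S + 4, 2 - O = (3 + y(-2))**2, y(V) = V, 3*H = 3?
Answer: 7 + sqrt(185) ≈ 20.601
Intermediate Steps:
H = 1 (H = (1/3)*3 = 1)
O = 1 (O = 2 - (3 - 2)**2 = 2 - 1*1**2 = 2 - 1*1 = 2 - 1 = 1)
p(S, N) = -3 + S (p(S, N) = -7 + (S + 4) = -7 + (4 + S) = -3 + S)
Q = sqrt(185) (Q = sqrt(187 + (-3 + 1)) = sqrt(187 - 2) = sqrt(185) ≈ 13.601)
l = 7 (l = (7*1)*1 = 7*1 = 7)
l + Q = 7 + sqrt(185)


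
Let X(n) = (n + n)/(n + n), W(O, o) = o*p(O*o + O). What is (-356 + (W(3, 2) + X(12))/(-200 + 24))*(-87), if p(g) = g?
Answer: 5452725/176 ≈ 30981.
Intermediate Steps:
W(O, o) = o*(O + O*o) (W(O, o) = o*(O*o + O) = o*(O + O*o))
X(n) = 1 (X(n) = (2*n)/((2*n)) = (2*n)*(1/(2*n)) = 1)
(-356 + (W(3, 2) + X(12))/(-200 + 24))*(-87) = (-356 + (3*2*(1 + 2) + 1)/(-200 + 24))*(-87) = (-356 + (3*2*3 + 1)/(-176))*(-87) = (-356 + (18 + 1)*(-1/176))*(-87) = (-356 + 19*(-1/176))*(-87) = (-356 - 19/176)*(-87) = -62675/176*(-87) = 5452725/176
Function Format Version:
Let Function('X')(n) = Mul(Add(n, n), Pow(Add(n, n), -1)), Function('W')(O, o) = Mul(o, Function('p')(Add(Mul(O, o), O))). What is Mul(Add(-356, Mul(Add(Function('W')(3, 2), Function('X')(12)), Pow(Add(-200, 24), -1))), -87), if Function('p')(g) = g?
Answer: Rational(5452725, 176) ≈ 30981.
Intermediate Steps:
Function('W')(O, o) = Mul(o, Add(O, Mul(O, o))) (Function('W')(O, o) = Mul(o, Add(Mul(O, o), O)) = Mul(o, Add(O, Mul(O, o))))
Function('X')(n) = 1 (Function('X')(n) = Mul(Mul(2, n), Pow(Mul(2, n), -1)) = Mul(Mul(2, n), Mul(Rational(1, 2), Pow(n, -1))) = 1)
Mul(Add(-356, Mul(Add(Function('W')(3, 2), Function('X')(12)), Pow(Add(-200, 24), -1))), -87) = Mul(Add(-356, Mul(Add(Mul(3, 2, Add(1, 2)), 1), Pow(Add(-200, 24), -1))), -87) = Mul(Add(-356, Mul(Add(Mul(3, 2, 3), 1), Pow(-176, -1))), -87) = Mul(Add(-356, Mul(Add(18, 1), Rational(-1, 176))), -87) = Mul(Add(-356, Mul(19, Rational(-1, 176))), -87) = Mul(Add(-356, Rational(-19, 176)), -87) = Mul(Rational(-62675, 176), -87) = Rational(5452725, 176)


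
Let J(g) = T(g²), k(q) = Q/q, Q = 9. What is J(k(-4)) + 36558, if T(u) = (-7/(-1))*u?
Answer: 585495/16 ≈ 36593.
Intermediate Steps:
k(q) = 9/q
T(u) = 7*u (T(u) = (-7*(-1))*u = 7*u)
J(g) = 7*g²
J(k(-4)) + 36558 = 7*(9/(-4))² + 36558 = 7*(9*(-¼))² + 36558 = 7*(-9/4)² + 36558 = 7*(81/16) + 36558 = 567/16 + 36558 = 585495/16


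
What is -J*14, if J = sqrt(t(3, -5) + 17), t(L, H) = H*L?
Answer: -14*sqrt(2) ≈ -19.799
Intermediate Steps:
J = sqrt(2) (J = sqrt(-5*3 + 17) = sqrt(-15 + 17) = sqrt(2) ≈ 1.4142)
-J*14 = -sqrt(2)*14 = -14*sqrt(2)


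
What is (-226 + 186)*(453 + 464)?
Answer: -36680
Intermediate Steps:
(-226 + 186)*(453 + 464) = -40*917 = -36680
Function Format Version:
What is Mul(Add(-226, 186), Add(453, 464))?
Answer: -36680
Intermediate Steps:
Mul(Add(-226, 186), Add(453, 464)) = Mul(-40, 917) = -36680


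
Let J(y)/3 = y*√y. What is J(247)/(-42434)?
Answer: -741*√247/42434 ≈ -0.27444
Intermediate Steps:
J(y) = 3*y^(3/2) (J(y) = 3*(y*√y) = 3*y^(3/2))
J(247)/(-42434) = (3*247^(3/2))/(-42434) = (3*(247*√247))*(-1/42434) = (741*√247)*(-1/42434) = -741*√247/42434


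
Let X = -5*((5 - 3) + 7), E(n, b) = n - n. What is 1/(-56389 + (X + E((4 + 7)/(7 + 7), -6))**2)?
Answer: -1/54364 ≈ -1.8395e-5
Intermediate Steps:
E(n, b) = 0
X = -45 (X = -5*(2 + 7) = -5*9 = -45)
1/(-56389 + (X + E((4 + 7)/(7 + 7), -6))**2) = 1/(-56389 + (-45 + 0)**2) = 1/(-56389 + (-45)**2) = 1/(-56389 + 2025) = 1/(-54364) = -1/54364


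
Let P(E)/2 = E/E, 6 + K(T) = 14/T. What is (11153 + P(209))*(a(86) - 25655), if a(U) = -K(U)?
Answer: -12303005670/43 ≈ -2.8612e+8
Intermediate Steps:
K(T) = -6 + 14/T
a(U) = 6 - 14/U (a(U) = -(-6 + 14/U) = 6 - 14/U)
P(E) = 2 (P(E) = 2*(E/E) = 2*1 = 2)
(11153 + P(209))*(a(86) - 25655) = (11153 + 2)*((6 - 14/86) - 25655) = 11155*((6 - 14*1/86) - 25655) = 11155*((6 - 7/43) - 25655) = 11155*(251/43 - 25655) = 11155*(-1102914/43) = -12303005670/43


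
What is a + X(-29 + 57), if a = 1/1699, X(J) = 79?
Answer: 134222/1699 ≈ 79.001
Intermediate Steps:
a = 1/1699 ≈ 0.00058858
a + X(-29 + 57) = 1/1699 + 79 = 134222/1699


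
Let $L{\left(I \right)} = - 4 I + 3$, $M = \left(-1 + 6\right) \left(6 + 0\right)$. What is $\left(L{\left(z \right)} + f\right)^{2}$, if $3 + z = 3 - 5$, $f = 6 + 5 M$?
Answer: $32041$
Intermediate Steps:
$M = 30$ ($M = 5 \cdot 6 = 30$)
$f = 156$ ($f = 6 + 5 \cdot 30 = 6 + 150 = 156$)
$z = -5$ ($z = -3 + \left(3 - 5\right) = -3 - 2 = -5$)
$L{\left(I \right)} = 3 - 4 I$
$\left(L{\left(z \right)} + f\right)^{2} = \left(\left(3 - -20\right) + 156\right)^{2} = \left(\left(3 + 20\right) + 156\right)^{2} = \left(23 + 156\right)^{2} = 179^{2} = 32041$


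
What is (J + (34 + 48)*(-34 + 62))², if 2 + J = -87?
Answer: 4870849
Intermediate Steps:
J = -89 (J = -2 - 87 = -89)
(J + (34 + 48)*(-34 + 62))² = (-89 + (34 + 48)*(-34 + 62))² = (-89 + 82*28)² = (-89 + 2296)² = 2207² = 4870849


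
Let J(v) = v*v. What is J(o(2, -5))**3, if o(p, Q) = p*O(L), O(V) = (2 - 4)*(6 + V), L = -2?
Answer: 16777216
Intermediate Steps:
O(V) = -12 - 2*V (O(V) = -2*(6 + V) = -12 - 2*V)
o(p, Q) = -8*p (o(p, Q) = p*(-12 - 2*(-2)) = p*(-12 + 4) = p*(-8) = -8*p)
J(v) = v**2
J(o(2, -5))**3 = ((-8*2)**2)**3 = ((-16)**2)**3 = 256**3 = 16777216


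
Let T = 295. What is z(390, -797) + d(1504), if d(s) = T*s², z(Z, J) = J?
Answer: 667293923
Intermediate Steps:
d(s) = 295*s²
z(390, -797) + d(1504) = -797 + 295*1504² = -797 + 295*2262016 = -797 + 667294720 = 667293923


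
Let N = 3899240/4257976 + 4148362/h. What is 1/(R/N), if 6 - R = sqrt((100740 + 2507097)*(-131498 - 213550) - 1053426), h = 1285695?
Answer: 2834607400889/102626706681185195277045 + 2834607400889*I*sqrt(899829994602)/615760240087111171662270 ≈ 2.7621e-11 + 4.3668e-6*I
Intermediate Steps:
R = 6 - I*sqrt(899829994602) (R = 6 - sqrt((100740 + 2507097)*(-131498 - 213550) - 1053426) = 6 - sqrt(2607837*(-345048) - 1053426) = 6 - sqrt(-899828941176 - 1053426) = 6 - sqrt(-899829994602) = 6 - I*sqrt(899829994602) ≈ 6.0 - 9.4859e+5*I)
N = 2834607400889/684307306665 (N = 3899240/4257976 + 4148362/1285695 = 3899240*(1/4257976) + 4148362*(1/1285695) = 487405/532247 + 4148362/1285695 = 2834607400889/684307306665 ≈ 4.1423)
1/(R/N) = 1/((6 - I*sqrt(899829994602))/(2834607400889/684307306665)) = 1/((6 - I*sqrt(899829994602))*(684307306665/2834607400889)) = 1/(4105843839990/2834607400889 - 684307306665*I*sqrt(899829994602)/2834607400889)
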